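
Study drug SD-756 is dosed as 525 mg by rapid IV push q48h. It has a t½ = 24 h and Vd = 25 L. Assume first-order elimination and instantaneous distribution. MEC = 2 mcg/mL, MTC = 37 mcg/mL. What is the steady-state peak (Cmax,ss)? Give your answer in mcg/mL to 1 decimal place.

The dosing interval is 2 half-lives, so f = 2^(−2) = 0.25.
At steady state, R = 1/(1 − 0.25) = 4/3.
Single-dose peak C₀ = D/Vd = 525/25 = 21 mcg/mL.
Steady-state peak Cmax,ss = C₀·R = 21 × 4/3 ≈ 28.000 mcg/mL.
Peak 28.0 mcg/mL vs MTC 37 mcg/mL: below toxic threshold.

28.0 mcg/mL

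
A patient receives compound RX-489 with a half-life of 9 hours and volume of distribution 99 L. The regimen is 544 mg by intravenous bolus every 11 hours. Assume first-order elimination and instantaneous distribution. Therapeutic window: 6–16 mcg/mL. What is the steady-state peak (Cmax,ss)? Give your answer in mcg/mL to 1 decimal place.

τ/t½ = 11/9 ≈ 1.2222, so fraction remaining f = (1/2)^(11/9) ≈ 0.4286.
At steady state, accumulation factor R = 1/(1 − e^(−kτ)) ≈ 1.7501.
Single-dose peak C₀ = D/Vd = 544/99 ≈ 5.495 mcg/mL.
Steady-state peak Cmax,ss = C₀·R ≈ 5.495 × 1.7501 ≈ 9.617 mcg/mL.
Peak 9.6 mcg/mL vs MTC 16 mcg/mL: below toxic threshold.

9.6 mcg/mL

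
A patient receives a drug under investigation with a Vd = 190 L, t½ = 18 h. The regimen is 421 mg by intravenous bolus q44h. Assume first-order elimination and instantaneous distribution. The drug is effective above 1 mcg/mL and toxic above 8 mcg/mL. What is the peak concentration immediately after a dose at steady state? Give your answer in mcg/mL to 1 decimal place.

Over one 44-h interval, 44/18 ≈ 2.4444 half-lives elapse, leaving f ≈ 0.1837 of each dose.
Accumulation ratio R = 1/(1 − f) ≈ 1/0.8163 ≈ 1.2250.
Single-dose peak C₀ = D/Vd = 421/190 ≈ 2.216 mcg/mL.
Cmax,ss = C₀/(1 − f) ≈ 2.216/0.8163 ≈ 2.715 mcg/mL.
Peak 2.7 mcg/mL vs MTC 8 mcg/mL: below toxic threshold.

2.7 mcg/mL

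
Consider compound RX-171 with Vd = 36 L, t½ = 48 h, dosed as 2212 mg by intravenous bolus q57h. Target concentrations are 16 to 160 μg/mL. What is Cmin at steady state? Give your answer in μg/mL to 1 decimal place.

48.1 μg/mL

k = ln2/t½ = ln2/48 ≈ 0.014441 h⁻¹; fraction remaining f = e^(−kτ) = e^(−0.014441×57) ≈ 0.4391.
Each bolus raises the concentration by D/Vd = 2212/36 ≈ 61.444 μg/mL.
Steady-state trough Cmin,ss = C₀·f/(1−f) ≈ 61.444 × 0.4391/0.5609 ≈ 48.101 μg/mL.
Trough 48.1 μg/mL vs MEC 16 μg/mL: adequate.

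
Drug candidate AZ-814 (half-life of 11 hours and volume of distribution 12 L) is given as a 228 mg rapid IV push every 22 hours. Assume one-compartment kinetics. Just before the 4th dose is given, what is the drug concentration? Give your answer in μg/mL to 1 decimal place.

f = (1/2)^(τ/t½) = (1/2)^(22/11) ≈ 0.2500.
C₀ = D/Vd = 228/12 ≈ 19.000 μg/mL.
Before the 4th dose, 3 doses have been given. Superposition: Cmin = C₀·(f + f² + … + f^3).
≈ 19.000 × (0.2500 + 0.0625 + 0.0156) ≈ 19.000 × 0.3281 ≈ 6.234 μg/mL.

6.2 μg/mL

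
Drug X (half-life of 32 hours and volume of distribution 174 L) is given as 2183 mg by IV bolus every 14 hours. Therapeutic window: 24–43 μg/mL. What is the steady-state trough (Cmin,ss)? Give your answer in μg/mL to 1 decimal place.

τ/t½ = 14/32 ≈ 0.4375, so fraction remaining f = (1/2)^(14/32) ≈ 0.7384.
At steady state, accumulation factor R = 1/(1 − e^(−kτ)) ≈ 3.8226.
Each bolus raises the concentration by D/Vd = 2183/174 ≈ 12.546 μg/mL.
Cmax,ss = C₀/(1 − f) ≈ 12.546/0.2616 ≈ 47.959 μg/mL.
One interval later, Cmin,ss = Cmax,ss·e^(−kτ) ≈ 47.959 × 0.7384 ≈ 35.413 μg/mL.
Trough 35.4 μg/mL vs MEC 24 μg/mL: adequate.

35.4 μg/mL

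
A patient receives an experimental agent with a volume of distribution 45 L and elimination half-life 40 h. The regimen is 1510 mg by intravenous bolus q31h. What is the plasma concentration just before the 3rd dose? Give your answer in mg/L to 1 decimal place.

31.1 mg/L

f = (1/2)^(τ/t½) = (1/2)^(31/40) ≈ 0.5844.
C₀ = D/Vd = 1510/45 ≈ 33.556 mg/L.
Before the 3rd dose, 2 doses have been given. Superposition: Cmin = C₀·(f + f²).
≈ 33.556 × (0.5844 + 0.3415) ≈ 33.556 × 0.9259 ≈ 31.070 mg/L.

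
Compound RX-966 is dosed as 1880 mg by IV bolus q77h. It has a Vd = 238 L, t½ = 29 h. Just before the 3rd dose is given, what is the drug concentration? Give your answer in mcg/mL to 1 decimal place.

1.5 mcg/mL

f = (1/2)^(τ/t½) = (1/2)^(77/29) ≈ 0.1587.
C₀ = D/Vd = 1880/238 ≈ 7.899 mcg/mL.
Before the 3rd dose, 2 doses have been given. Superposition: Cmin = C₀·(f + f²).
≈ 7.899 × (0.1587 + 0.0252) ≈ 7.899 × 0.1839 ≈ 1.453 mcg/mL.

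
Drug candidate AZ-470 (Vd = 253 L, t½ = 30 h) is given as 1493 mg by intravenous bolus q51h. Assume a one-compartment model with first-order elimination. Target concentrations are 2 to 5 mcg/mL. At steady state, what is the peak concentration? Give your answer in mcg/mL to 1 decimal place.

Over one 51-h interval, 51/30 ≈ 1.7 half-lives elapse, leaving f ≈ 0.3078 of each dose.
Accumulation ratio R = 1/(1 − f) ≈ 1/0.6922 ≈ 1.4447.
Each bolus raises the concentration by D/Vd = 1493/253 ≈ 5.901 mcg/mL.
Steady-state peak Cmax,ss = C₀·R ≈ 5.901 × 1.4447 ≈ 8.525 mcg/mL.
Peak 8.5 mcg/mL vs MTC 5 mcg/mL: exceeds toxic threshold.

8.5 mcg/mL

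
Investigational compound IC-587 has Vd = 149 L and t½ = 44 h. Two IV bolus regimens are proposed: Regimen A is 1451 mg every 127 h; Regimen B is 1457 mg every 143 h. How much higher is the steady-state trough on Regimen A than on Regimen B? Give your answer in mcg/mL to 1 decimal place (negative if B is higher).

0.4 mcg/mL

Regimen A: f = (1/2)^(127/44) ≈ 0.1352; Cmin,ss = (1451/149)·f/(1−f) ≈ 1.522 mcg/mL.
Regimen B: f = (1/2)^(143/44) ≈ 0.1051; Cmin,ss = (1457/149)·f/(1−f) ≈ 1.148 mcg/mL.
Difference ≈ 1.522 − 1.148 ≈ 0.374 mcg/mL.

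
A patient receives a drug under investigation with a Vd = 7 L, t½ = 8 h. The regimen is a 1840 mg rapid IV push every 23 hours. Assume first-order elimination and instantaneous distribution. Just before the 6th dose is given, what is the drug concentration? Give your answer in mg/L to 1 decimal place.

f = (1/2)^(τ/t½) = (1/2)^(23/8) ≈ 0.1363.
C₀ = D/Vd = 1840/7 ≈ 262.857 mg/L.
Before the 6th dose, 5 doses have been given. Superposition: Cmin = C₀·(f + f² + … + f^5).
≈ 262.857 × (0.1363 + 0.0186 + 0.0025 + 0.0003 + 0.0000) ≈ 262.857 × 0.1577 ≈ 41.453 mg/L.

41.5 mg/L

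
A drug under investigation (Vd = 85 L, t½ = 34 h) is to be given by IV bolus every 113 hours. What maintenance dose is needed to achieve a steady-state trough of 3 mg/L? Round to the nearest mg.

τ/t½ = 113/34 ≈ 3.3235, so f = (1/2)^(113/34) ≈ 0.099889.
Cmin,ss = (D/Vd)·f/(1−f), so D = Cmin,ss·Vd·(1−f)/f.
D = 3 × 85 × (1−f)/f ≈ 3 × 85 × 9.01111 ≈ 2297.83 mg.

2298 mg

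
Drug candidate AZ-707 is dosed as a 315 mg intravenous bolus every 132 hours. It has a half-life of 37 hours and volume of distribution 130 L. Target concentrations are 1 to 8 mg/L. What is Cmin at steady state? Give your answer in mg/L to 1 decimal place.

Over one 132-h interval, 132/37 ≈ 3.5676 half-lives elapse, leaving f ≈ 0.0843 of each dose.
Accumulation ratio R = 1/(1 − f) ≈ 1/0.9157 ≈ 1.0921.
Single-dose peak C₀ = D/Vd = 315/130 ≈ 2.423 mg/L.
Steady-state peak Cmax,ss = C₀·R ≈ 2.423 × 1.0921 ≈ 2.646 mg/L.
Steady-state trough Cmin,ss = Cmax,ss·f ≈ 2.646 × 0.0843 ≈ 0.223 mg/L.
Trough 0.2 mg/L vs MEC 1 mg/L: subtherapeutic.

0.2 mg/L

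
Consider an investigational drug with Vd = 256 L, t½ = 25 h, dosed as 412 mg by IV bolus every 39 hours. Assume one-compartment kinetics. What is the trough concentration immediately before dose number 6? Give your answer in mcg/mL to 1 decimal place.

0.8 mcg/mL

f = (1/2)^(τ/t½) = (1/2)^(39/25) ≈ 0.3392.
C₀ = D/Vd = 412/256 ≈ 1.609 mcg/mL.
Before the 6th dose, 5 doses have been given. Superposition: Cmin = C₀·(f + f² + … + f^5).
≈ 1.609 × (0.3392 + 0.1151 + 0.0390 + 0.0132 + 0.0045) ≈ 1.609 × 0.5110 ≈ 0.822 mcg/mL.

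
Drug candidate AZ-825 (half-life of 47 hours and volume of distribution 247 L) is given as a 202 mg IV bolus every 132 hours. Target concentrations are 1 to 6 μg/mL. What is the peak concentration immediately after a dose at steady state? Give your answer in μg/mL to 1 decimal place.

1.0 μg/mL

τ/t½ = 132/47 ≈ 2.8085, so fraction remaining f = (1/2)^(132/47) ≈ 0.1427.
At steady state, accumulation factor R = 1/(1 − e^(−kτ)) ≈ 1.1665.
Single-dose peak C₀ = D/Vd = 202/247 ≈ 0.818 μg/mL.
Steady-state peak Cmax,ss = C₀·R ≈ 0.818 × 1.1665 ≈ 0.954 μg/mL.
Peak 1.0 μg/mL vs MTC 6 μg/mL: below toxic threshold.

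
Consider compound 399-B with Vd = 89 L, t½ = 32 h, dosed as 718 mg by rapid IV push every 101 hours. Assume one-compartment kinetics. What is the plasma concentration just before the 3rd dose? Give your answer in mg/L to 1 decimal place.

1.0 mg/L

f = (1/2)^(τ/t½) = (1/2)^(101/32) ≈ 0.1122.
C₀ = D/Vd = 718/89 ≈ 8.067 mg/L.
Before the 3rd dose, 2 doses have been given. Superposition: Cmin = C₀·(f + f²).
≈ 8.067 × (0.1122 + 0.0126) ≈ 8.067 × 0.1248 ≈ 1.007 mg/L.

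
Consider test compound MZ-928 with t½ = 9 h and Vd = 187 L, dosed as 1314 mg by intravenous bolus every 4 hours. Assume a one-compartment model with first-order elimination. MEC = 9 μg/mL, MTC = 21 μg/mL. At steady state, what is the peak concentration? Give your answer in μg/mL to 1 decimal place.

Over one 4-h interval, 4/9 ≈ 0.44444 half-lives elapse, leaving f ≈ 0.7349 of each dose.
At steady state, accumulation factor R = 1/(1 − e^(−kτ)) ≈ 3.7722.
Each bolus raises the concentration by D/Vd = 1314/187 ≈ 7.027 μg/mL.
Steady-state peak Cmax,ss = C₀·R ≈ 7.027 × 3.7722 ≈ 26.507 μg/mL.
Peak 26.5 μg/mL vs MTC 21 μg/mL: exceeds toxic threshold.

26.5 μg/mL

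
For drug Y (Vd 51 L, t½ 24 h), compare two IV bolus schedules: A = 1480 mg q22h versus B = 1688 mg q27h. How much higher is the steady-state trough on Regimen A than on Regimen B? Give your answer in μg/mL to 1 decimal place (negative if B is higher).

4.7 μg/mL

Regimen A: f = (1/2)^(22/24) ≈ 0.5297; Cmin,ss = (1480/51)·f/(1−f) ≈ 32.685 μg/mL.
Regimen B: f = (1/2)^(27/24) ≈ 0.4585; Cmin,ss = (1688/51)·f/(1−f) ≈ 28.025 μg/mL.
Difference ≈ 32.685 − 28.025 ≈ 4.660 μg/mL.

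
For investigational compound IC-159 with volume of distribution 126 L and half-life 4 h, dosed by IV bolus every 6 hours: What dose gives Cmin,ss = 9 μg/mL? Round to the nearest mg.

τ/t½ = 6/4 ≈ 1.5, so f = (1/2)^(6/4) ≈ 0.353553.
Cmin,ss = (D/Vd)·f/(1−f), so D = Cmin,ss·Vd·(1−f)/f.
D = 9 × 126 × (1−f)/f ≈ 9 × 126 × 1.82843 ≈ 2073.44 mg.

2073 mg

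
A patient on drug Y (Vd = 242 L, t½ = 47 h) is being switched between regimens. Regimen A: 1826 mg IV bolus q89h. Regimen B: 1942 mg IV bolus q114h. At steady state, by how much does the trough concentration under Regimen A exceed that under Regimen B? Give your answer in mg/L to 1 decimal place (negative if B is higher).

0.9 mg/L

Regimen A: f = (1/2)^(89/47) ≈ 0.2691; Cmin,ss = (1826/242)·f/(1−f) ≈ 2.778 mg/L.
Regimen B: f = (1/2)^(114/47) ≈ 0.1861; Cmin,ss = (1942/242)·f/(1−f) ≈ 1.835 mg/L.
Difference ≈ 2.778 − 1.835 ≈ 0.943 mg/L.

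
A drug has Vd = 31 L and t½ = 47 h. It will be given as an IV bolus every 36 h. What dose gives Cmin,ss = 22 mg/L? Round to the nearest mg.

τ/t½ = 36/47 ≈ 0.76596, so f = (1/2)^(36/47) ≈ 0.588063.
Cmin,ss = (D/Vd)·f/(1−f), so D = Cmin,ss·Vd·(1−f)/f.
D = 22 × 31 × (1−f)/f ≈ 22 × 31 × 0.70050 ≈ 477.74 mg.

478 mg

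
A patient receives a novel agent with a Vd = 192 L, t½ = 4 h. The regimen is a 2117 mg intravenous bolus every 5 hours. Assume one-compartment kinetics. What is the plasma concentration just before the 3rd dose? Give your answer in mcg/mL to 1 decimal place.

6.6 mcg/mL

f = (1/2)^(τ/t½) = (1/2)^(5/4) ≈ 0.4204.
C₀ = D/Vd = 2117/192 ≈ 11.026 mcg/mL.
Before the 3rd dose, 2 doses have been given. Superposition: Cmin = C₀·(f + f²).
≈ 11.026 × (0.4204 + 0.1767) ≈ 11.026 × 0.5971 ≈ 6.584 mcg/mL.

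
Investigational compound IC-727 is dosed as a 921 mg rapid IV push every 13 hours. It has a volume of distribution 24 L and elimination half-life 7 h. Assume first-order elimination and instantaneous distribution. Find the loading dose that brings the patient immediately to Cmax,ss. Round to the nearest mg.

f = (1/2)^(13/7) ≈ 0.276022; accumulation ratio R = 1/(1−f) ≈ 1.38126.
Loading dose to hit Cmax,ss on first dose: D_load = D_maint·R ≈ 921 × 1.38126 ≈ 1272.14 mg.

1272 mg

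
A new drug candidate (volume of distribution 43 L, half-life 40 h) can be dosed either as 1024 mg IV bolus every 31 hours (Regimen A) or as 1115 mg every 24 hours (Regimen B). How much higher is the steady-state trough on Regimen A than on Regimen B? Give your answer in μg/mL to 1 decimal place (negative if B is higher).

-16.8 μg/mL

Regimen A: f = (1/2)^(31/40) ≈ 0.5844; Cmin,ss = (1024/43)·f/(1−f) ≈ 33.486 μg/mL.
Regimen B: f = (1/2)^(24/40) ≈ 0.6598; Cmin,ss = (1115/43)·f/(1−f) ≈ 50.290 μg/mL.
Difference ≈ 33.486 − 50.290 ≈ -16.804 μg/mL.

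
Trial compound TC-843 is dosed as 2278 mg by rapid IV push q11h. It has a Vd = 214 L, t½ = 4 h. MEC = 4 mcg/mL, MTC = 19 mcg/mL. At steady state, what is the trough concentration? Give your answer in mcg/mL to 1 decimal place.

1.9 mcg/mL

Over one 11-h interval, 11/4 ≈ 2.75 half-lives elapse, leaving f ≈ 0.1487 of each dose.
Accumulation ratio R = 1/(1 − f) ≈ 1/0.8513 ≈ 1.1747.
Each bolus raises the concentration by D/Vd = 2278/214 ≈ 10.645 mcg/mL.
Steady-state peak Cmax,ss = C₀·R ≈ 10.645 × 1.1747 ≈ 12.505 mcg/mL.
One interval later, Cmin,ss = Cmax,ss·e^(−kτ) ≈ 12.505 × 0.1487 ≈ 1.859 mcg/mL.
Trough 1.9 mcg/mL vs MEC 4 mcg/mL: subtherapeutic.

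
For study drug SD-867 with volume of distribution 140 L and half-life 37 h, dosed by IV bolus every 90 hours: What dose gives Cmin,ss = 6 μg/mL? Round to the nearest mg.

τ/t½ = 90/37 ≈ 2.4324, so f = (1/2)^(90/37) ≈ 0.185253.
Cmin,ss = (D/Vd)·f/(1−f), so D = Cmin,ss·Vd·(1−f)/f.
D = 6 × 140 × (1−f)/f ≈ 6 × 140 × 4.39802 ≈ 3694.34 mg.

3694 mg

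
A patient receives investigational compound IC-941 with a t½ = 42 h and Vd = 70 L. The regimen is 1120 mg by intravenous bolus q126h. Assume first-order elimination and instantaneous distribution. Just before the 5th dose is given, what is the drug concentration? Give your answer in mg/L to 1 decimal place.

f = (1/2)^(τ/t½) = (1/2)^(126/42) ≈ 0.1250.
C₀ = D/Vd = 1120/70 ≈ 16.000 mg/L.
Before the 5th dose, 4 doses have been given. Superposition: Cmin = C₀·(f + f² + … + f^4).
≈ 16.000 × (0.1250 + 0.0156 + 0.0020 + 0.0002) ≈ 16.000 × 0.1428 ≈ 2.285 mg/L.

2.3 mg/L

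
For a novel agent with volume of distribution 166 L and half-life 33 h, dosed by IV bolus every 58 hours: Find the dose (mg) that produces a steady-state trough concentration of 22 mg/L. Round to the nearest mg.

τ/t½ = 58/33 ≈ 1.7576, so f = (1/2)^(58/33) ≈ 0.295745.
Cmin,ss = (D/Vd)·f/(1−f), so D = Cmin,ss·Vd·(1−f)/f.
D = 22 × 166 × (1−f)/f ≈ 22 × 166 × 2.38129 ≈ 8696.47 mg.

8696 mg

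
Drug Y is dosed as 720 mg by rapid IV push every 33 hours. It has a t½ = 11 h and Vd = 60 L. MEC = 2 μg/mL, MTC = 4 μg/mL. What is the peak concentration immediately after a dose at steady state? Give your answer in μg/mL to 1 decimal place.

τ = 33 h = 3 half-lives, so f = (1/2)^3 = 0.125.
At steady state, R = 1/(1 − 0.125) = 8/7.
Single-dose peak C₀ = D/Vd = 720/60 = 12 μg/mL.
Steady-state peak Cmax,ss = C₀·R = 12 × 8/7 ≈ 13.714 μg/mL.
Peak 13.7 μg/mL vs MTC 4 μg/mL: exceeds toxic threshold.

13.7 μg/mL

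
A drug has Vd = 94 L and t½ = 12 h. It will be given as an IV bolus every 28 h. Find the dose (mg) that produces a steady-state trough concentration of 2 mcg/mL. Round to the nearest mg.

τ/t½ = 28/12 ≈ 2.3333, so f = (1/2)^(28/12) ≈ 0.198425.
Cmin,ss = (D/Vd)·f/(1−f), so D = Cmin,ss·Vd·(1−f)/f.
D = 2 × 94 × (1−f)/f ≈ 2 × 94 × 4.03969 ≈ 759.46 mg.

759 mg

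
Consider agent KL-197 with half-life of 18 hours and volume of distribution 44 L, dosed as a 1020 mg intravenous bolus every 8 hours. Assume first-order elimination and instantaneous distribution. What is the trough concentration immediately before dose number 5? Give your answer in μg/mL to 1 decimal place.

f = (1/2)^(τ/t½) = (1/2)^(8/18) ≈ 0.7349.
C₀ = D/Vd = 1020/44 ≈ 23.182 μg/mL.
Before the 5th dose, 4 doses have been given. Superposition: Cmin = C₀·(f + f² + … + f^4).
≈ 23.182 × (0.7349 + 0.5401 + 0.3969 + 0.2917) ≈ 23.182 × 1.9636 ≈ 45.520 μg/mL.

45.5 μg/mL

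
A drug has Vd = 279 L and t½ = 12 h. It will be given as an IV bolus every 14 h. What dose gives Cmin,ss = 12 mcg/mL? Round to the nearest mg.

τ/t½ = 14/12 ≈ 1.1667, so f = (1/2)^(14/12) ≈ 0.445449.
Cmin,ss = (D/Vd)·f/(1−f), so D = Cmin,ss·Vd·(1−f)/f.
D = 12 × 279 × (1−f)/f ≈ 12 × 279 × 1.24493 ≈ 4168.03 mg.

4168 mg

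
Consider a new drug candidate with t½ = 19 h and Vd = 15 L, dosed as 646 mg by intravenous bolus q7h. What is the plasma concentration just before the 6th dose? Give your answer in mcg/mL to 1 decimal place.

f = (1/2)^(τ/t½) = (1/2)^(7/19) ≈ 0.7746.
C₀ = D/Vd = 646/15 ≈ 43.067 mcg/mL.
Before the 6th dose, 5 doses have been given. Superposition: Cmin = C₀·(f + f² + … + f^5).
≈ 43.067 × (0.7746 + 0.6000 + 0.4648 + 0.3600 + 0.2789) ≈ 43.067 × 2.4783 ≈ 106.733 mcg/mL.

106.7 mcg/mL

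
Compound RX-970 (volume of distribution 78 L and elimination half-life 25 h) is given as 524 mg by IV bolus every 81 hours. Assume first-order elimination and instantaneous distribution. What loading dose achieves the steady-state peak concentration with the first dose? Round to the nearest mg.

f = (1/2)^(81/25) ≈ 0.105843; accumulation ratio R = 1/(1−f) ≈ 1.11837.
Loading dose to hit Cmax,ss on first dose: D_load = D_maint·R ≈ 524 × 1.11837 ≈ 586.03 mg.

586 mg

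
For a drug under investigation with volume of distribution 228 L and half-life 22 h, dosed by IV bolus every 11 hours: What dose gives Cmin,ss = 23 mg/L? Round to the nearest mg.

τ/t½ = 11/22 ≈ 0.5, so f = (1/2)^(11/22) ≈ 0.707107.
Cmin,ss = (D/Vd)·f/(1−f), so D = Cmin,ss·Vd·(1−f)/f.
D = 23 × 228 × (1−f)/f ≈ 23 × 228 × 0.41421 ≈ 2172.12 mg.

2172 mg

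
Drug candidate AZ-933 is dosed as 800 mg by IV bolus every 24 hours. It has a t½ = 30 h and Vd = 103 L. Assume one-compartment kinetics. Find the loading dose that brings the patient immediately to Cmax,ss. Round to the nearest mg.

f = (1/2)^(24/30) ≈ 0.574349; accumulation ratio R = 1/(1−f) ≈ 2.34934.
Loading dose to hit Cmax,ss on first dose: D_load = D_maint·R ≈ 800 × 2.34934 ≈ 1879.47 mg.

1879 mg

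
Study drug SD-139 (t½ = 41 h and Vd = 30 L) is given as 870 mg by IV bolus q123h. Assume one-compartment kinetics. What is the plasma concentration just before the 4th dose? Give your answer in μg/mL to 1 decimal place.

f = (1/2)^(τ/t½) = (1/2)^(123/41) ≈ 0.1250.
C₀ = D/Vd = 870/30 ≈ 29.000 μg/mL.
Before the 4th dose, 3 doses have been given. Superposition: Cmin = C₀·(f + f² + … + f^3).
≈ 29.000 × (0.1250 + 0.0156 + 0.0020) ≈ 29.000 × 0.1426 ≈ 4.135 μg/mL.

4.1 μg/mL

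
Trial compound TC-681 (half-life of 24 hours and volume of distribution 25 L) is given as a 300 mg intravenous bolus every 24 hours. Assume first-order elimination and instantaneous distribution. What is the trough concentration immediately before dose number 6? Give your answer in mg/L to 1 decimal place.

11.6 mg/L

f = (1/2)^(τ/t½) = (1/2)^(24/24) ≈ 0.5000.
C₀ = D/Vd = 300/25 ≈ 12.000 mg/L.
Before the 6th dose, 5 doses have been given. Superposition: Cmin = C₀·(f + f² + … + f^5).
≈ 12.000 × (0.5000 + 0.2500 + 0.1250 + 0.0625 + 0.0313) ≈ 12.000 × 0.9688 ≈ 11.626 mg/L.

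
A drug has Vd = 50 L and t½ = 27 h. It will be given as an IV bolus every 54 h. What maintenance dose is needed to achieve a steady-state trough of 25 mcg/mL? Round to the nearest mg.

3750 mg

τ/t½ = 54/27 ≈ 2, so f = (1/2)^(54/27) ≈ 0.250000.
Cmin,ss = (D/Vd)·f/(1−f), so D = Cmin,ss·Vd·(1−f)/f.
D = 25 × 50 × (1−f)/f ≈ 25 × 50 × 3.00000 ≈ 3750.00 mg.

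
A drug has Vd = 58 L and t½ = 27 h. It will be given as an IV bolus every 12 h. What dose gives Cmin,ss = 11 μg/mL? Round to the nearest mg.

230 mg

τ/t½ = 12/27 ≈ 0.44444, so f = (1/2)^(12/27) ≈ 0.734867.
Cmin,ss = (D/Vd)·f/(1−f), so D = Cmin,ss·Vd·(1−f)/f.
D = 11 × 58 × (1−f)/f ≈ 11 × 58 × 0.36079 ≈ 230.18 mg.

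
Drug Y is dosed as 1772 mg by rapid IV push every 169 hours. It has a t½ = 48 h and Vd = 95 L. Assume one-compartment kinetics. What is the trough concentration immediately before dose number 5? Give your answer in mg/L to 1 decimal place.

f = (1/2)^(τ/t½) = (1/2)^(169/48) ≈ 0.0871.
C₀ = D/Vd = 1772/95 ≈ 18.653 mg/L.
Before the 5th dose, 4 doses have been given. Superposition: Cmin = C₀·(f + f² + … + f^4).
≈ 18.653 × (0.0871 + 0.0076 + 0.0007 + 0.0001) ≈ 18.653 × 0.0955 ≈ 1.781 mg/L.

1.8 mg/L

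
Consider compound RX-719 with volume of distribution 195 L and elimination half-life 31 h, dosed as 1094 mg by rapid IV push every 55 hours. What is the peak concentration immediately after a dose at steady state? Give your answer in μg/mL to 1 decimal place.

7.9 μg/mL

τ/t½ = 55/31 ≈ 1.7742, so fraction remaining f = (1/2)^(55/31) ≈ 0.2924.
Accumulation ratio R = 1/(1 − f) ≈ 1/0.7076 ≈ 1.4132.
Each bolus raises the concentration by D/Vd = 1094/195 ≈ 5.610 μg/mL.
Steady-state peak Cmax,ss = C₀·R ≈ 5.610 × 1.4132 ≈ 7.928 μg/mL.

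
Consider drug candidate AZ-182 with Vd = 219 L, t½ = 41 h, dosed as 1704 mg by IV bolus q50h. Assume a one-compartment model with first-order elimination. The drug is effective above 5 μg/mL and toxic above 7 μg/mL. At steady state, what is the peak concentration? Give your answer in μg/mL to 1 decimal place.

k = ln2/t½ = ln2/41 ≈ 0.016906 h⁻¹; fraction remaining f = e^(−kτ) = e^(−0.016906×50) ≈ 0.4294.
At steady state, accumulation factor R = 1/(1 − e^(−kτ)) ≈ 1.7525.
Each bolus raises the concentration by D/Vd = 1704/219 ≈ 7.781 μg/mL.
Steady-state peak Cmax,ss = C₀·R ≈ 7.781 × 1.7525 ≈ 13.636 μg/mL.
Peak 13.6 μg/mL vs MTC 7 μg/mL: exceeds toxic threshold.

13.6 μg/mL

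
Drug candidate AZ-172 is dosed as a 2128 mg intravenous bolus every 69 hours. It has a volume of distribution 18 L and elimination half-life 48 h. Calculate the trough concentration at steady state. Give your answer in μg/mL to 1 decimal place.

Over one 69-h interval, 69/48 ≈ 1.4375 half-lives elapse, leaving f ≈ 0.3692 of each dose.
Single-dose peak C₀ = D/Vd = 2128/18 ≈ 118.222 μg/mL.
Steady-state trough Cmin,ss = C₀·f/(1−f) ≈ 118.222 × 0.3692/0.6308 ≈ 69.194 μg/mL.

69.2 μg/mL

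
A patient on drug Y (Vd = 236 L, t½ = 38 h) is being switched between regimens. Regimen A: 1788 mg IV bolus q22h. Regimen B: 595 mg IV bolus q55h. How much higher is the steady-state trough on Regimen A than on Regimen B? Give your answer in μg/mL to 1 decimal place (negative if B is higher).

13.9 μg/mL

Regimen A: f = (1/2)^(22/38) ≈ 0.6695; Cmin,ss = (1788/236)·f/(1−f) ≈ 15.347 μg/mL.
Regimen B: f = (1/2)^(55/38) ≈ 0.3667; Cmin,ss = (595/236)·f/(1−f) ≈ 1.460 μg/mL.
Difference ≈ 15.347 − 1.460 ≈ 13.887 μg/mL.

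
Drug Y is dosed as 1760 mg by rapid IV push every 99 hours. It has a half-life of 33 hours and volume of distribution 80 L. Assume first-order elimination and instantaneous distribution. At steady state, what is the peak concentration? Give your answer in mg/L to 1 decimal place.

τ = 99 h = 3 half-lives, so f = (1/2)^3 = 0.125.
At steady state, R = 1/(1 − 0.125) = 8/7.
Single-dose peak C₀ = D/Vd = 1760/80 = 22 mg/L.
Steady-state peak Cmax,ss = C₀·R = 22 × 8/7 ≈ 25.143 mg/L.

25.1 mg/L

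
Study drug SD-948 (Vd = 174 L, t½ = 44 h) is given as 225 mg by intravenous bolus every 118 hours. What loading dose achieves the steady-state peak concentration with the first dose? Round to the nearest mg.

267 mg

f = (1/2)^(118/44) ≈ 0.155845; accumulation ratio R = 1/(1−f) ≈ 1.18462.
Loading dose to hit Cmax,ss on first dose: D_load = D_maint·R ≈ 225 × 1.18462 ≈ 266.54 mg.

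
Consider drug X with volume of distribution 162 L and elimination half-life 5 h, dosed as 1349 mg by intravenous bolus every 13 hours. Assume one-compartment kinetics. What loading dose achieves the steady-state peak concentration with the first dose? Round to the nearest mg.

1615 mg

f = (1/2)^(13/5) ≈ 0.164938; accumulation ratio R = 1/(1−f) ≈ 1.19752.
Loading dose to hit Cmax,ss on first dose: D_load = D_maint·R ≈ 1349 × 1.19752 ≈ 1615.45 mg.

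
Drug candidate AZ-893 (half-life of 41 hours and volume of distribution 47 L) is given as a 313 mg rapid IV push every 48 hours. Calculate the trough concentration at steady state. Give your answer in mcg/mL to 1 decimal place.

5.3 mcg/mL

k = ln2/t½ = ln2/41 ≈ 0.016906 h⁻¹; fraction remaining f = e^(−kτ) = e^(−0.016906×48) ≈ 0.4442.
Accumulation ratio R = 1/(1 − f) ≈ 1/0.5558 ≈ 1.7992.
Each bolus raises the concentration by D/Vd = 313/47 ≈ 6.660 mcg/mL.
Cmax,ss = C₀/(1 − f) ≈ 6.660/0.5558 ≈ 11.983 mcg/mL.
Steady-state trough Cmin,ss = Cmax,ss·f ≈ 11.983 × 0.4442 ≈ 5.323 mcg/mL.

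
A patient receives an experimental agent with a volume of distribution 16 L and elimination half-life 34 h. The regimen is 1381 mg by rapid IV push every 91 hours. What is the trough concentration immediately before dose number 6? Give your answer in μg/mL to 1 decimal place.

16.0 μg/mL

f = (1/2)^(τ/t½) = (1/2)^(91/34) ≈ 0.1564.
C₀ = D/Vd = 1381/16 ≈ 86.312 μg/mL.
Before the 6th dose, 5 doses have been given. Superposition: Cmin = C₀·(f + f² + … + f^5).
≈ 86.312 × (0.1564 + 0.0245 + 0.0038 + 0.0006 + 0.0001) ≈ 86.312 × 0.1854 ≈ 16.002 μg/mL.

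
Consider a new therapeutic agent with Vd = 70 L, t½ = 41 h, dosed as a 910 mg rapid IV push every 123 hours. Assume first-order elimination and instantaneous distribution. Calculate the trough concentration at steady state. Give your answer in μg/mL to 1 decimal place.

1.9 μg/mL

The dosing interval is 3 half-lives, so f = 2^(−3) = 0.125.
Accumulation ratio R = 1/(1 − f) = 1/0.875 = 8/7.
Single-dose peak C₀ = D/Vd = 910/70 = 13 μg/mL.
Steady-state peak Cmax,ss = C₀·R = 13 × 8/7 ≈ 14.857 μg/mL.
Steady-state trough Cmin,ss = Cmax,ss·f ≈ 14.857 × 0.125 ≈ 1.857 μg/mL.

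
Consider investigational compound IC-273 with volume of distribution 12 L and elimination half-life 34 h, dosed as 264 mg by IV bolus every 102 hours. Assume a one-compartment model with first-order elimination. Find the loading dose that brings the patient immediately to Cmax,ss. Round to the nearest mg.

f = (1/2)^(102/34) ≈ 0.125000; accumulation ratio R = 1/(1−f) ≈ 1.14286.
Loading dose to hit Cmax,ss on first dose: D_load = D_maint·R ≈ 264 × 1.14286 ≈ 301.72 mg.

302 mg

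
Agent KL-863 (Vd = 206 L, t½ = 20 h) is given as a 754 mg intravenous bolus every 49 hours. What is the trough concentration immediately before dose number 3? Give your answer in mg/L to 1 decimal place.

f = (1/2)^(τ/t½) = (1/2)^(49/20) ≈ 0.1830.
C₀ = D/Vd = 754/206 ≈ 3.660 mg/L.
Before the 3rd dose, 2 doses have been given. Superposition: Cmin = C₀·(f + f²).
≈ 3.660 × (0.1830 + 0.0335) ≈ 3.660 × 0.2165 ≈ 0.792 mg/L.

0.8 mg/L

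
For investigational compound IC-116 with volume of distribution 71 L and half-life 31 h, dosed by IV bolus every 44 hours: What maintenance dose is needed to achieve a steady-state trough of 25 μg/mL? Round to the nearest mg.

τ/t½ = 44/31 ≈ 1.4194, so f = (1/2)^(44/31) ≈ 0.373879.
Cmin,ss = (D/Vd)·f/(1−f), so D = Cmin,ss·Vd·(1−f)/f.
D = 25 × 71 × (1−f)/f ≈ 25 × 71 × 1.67466 ≈ 2972.52 mg.

2973 mg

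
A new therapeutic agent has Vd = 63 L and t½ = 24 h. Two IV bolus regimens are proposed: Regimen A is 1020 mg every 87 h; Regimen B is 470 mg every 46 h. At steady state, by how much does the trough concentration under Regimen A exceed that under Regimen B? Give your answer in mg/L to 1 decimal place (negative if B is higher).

-1.3 mg/L

Regimen A: f = (1/2)^(87/24) ≈ 0.0811; Cmin,ss = (1020/63)·f/(1−f) ≈ 1.429 mg/L.
Regimen B: f = (1/2)^(46/24) ≈ 0.2649; Cmin,ss = (470/63)·f/(1−f) ≈ 2.688 mg/L.
Difference ≈ 1.429 − 2.688 ≈ -1.259 mg/L.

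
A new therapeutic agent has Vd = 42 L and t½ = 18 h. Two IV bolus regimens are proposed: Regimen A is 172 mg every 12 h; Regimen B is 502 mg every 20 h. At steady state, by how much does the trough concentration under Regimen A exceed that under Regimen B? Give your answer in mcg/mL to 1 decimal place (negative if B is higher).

-3.3 mcg/mL

Regimen A: f = (1/2)^(12/18) ≈ 0.6300; Cmin,ss = (172/42)·f/(1−f) ≈ 6.973 mcg/mL.
Regimen B: f = (1/2)^(20/18) ≈ 0.4629; Cmin,ss = (502/42)·f/(1−f) ≈ 10.301 mcg/mL.
Difference ≈ 6.973 − 10.301 ≈ -3.328 mcg/mL.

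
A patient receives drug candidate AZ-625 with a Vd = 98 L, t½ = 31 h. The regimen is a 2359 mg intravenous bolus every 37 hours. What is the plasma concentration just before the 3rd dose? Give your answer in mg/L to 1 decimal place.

15.1 mg/L

f = (1/2)^(τ/t½) = (1/2)^(37/31) ≈ 0.4372.
C₀ = D/Vd = 2359/98 ≈ 24.071 mg/L.
Before the 3rd dose, 2 doses have been given. Superposition: Cmin = C₀·(f + f²).
≈ 24.071 × (0.4372 + 0.1911) ≈ 24.071 × 0.6283 ≈ 15.124 mg/L.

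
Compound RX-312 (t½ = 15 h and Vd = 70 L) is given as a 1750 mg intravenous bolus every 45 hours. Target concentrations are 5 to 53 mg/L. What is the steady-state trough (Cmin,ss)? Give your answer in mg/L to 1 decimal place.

The dosing interval is 3 half-lives, so f = 2^(−3) = 0.125.
At steady state, R = 1/(1 − 0.125) = 8/7.
Single-dose peak C₀ = D/Vd = 1750/70 = 25 mg/L.
Steady-state peak Cmax,ss = C₀·R = 25 × 8/7 ≈ 28.571 mg/L.
Steady-state trough Cmin,ss = Cmax,ss·f ≈ 28.571 × 0.125 ≈ 3.571 mg/L.
Trough 3.6 mg/L vs MEC 5 mg/L: subtherapeutic.

3.6 mg/L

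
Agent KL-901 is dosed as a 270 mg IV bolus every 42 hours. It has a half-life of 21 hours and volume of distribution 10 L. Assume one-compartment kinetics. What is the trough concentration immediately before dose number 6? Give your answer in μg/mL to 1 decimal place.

f = (1/2)^(τ/t½) = (1/2)^(42/21) ≈ 0.2500.
C₀ = D/Vd = 270/10 ≈ 27.000 μg/mL.
Before the 6th dose, 5 doses have been given. Superposition: Cmin = C₀·(f + f² + … + f^5).
≈ 27.000 × (0.2500 + 0.0625 + 0.0156 + 0.0039 + 0.0010) ≈ 27.000 × 0.3330 ≈ 8.991 μg/mL.

9.0 μg/mL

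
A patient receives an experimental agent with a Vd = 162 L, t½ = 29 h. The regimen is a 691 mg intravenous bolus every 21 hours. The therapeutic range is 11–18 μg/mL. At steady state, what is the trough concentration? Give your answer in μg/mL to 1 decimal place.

Over one 21-h interval, 21/29 ≈ 0.72414 half-lives elapse, leaving f ≈ 0.6054 of each dose.
At steady state, accumulation factor R = 1/(1 − e^(−kτ)) ≈ 2.5342.
Each bolus raises the concentration by D/Vd = 691/162 ≈ 4.265 μg/mL.
Cmax,ss = C₀/(1 − f) ≈ 4.265/0.3946 ≈ 10.808 μg/mL.
Steady-state trough Cmin,ss = Cmax,ss·f ≈ 10.808 × 0.6054 ≈ 6.543 μg/mL.
Trough 6.5 μg/mL vs MEC 11 μg/mL: subtherapeutic.

6.5 μg/mL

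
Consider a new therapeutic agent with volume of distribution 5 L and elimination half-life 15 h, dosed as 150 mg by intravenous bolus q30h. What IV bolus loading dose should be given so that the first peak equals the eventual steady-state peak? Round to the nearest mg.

f = (1/2)^(30/15) ≈ 0.250000; accumulation ratio R = 1/(1−f) ≈ 1.33333.
Loading dose to hit Cmax,ss on first dose: D_load = D_maint·R ≈ 150 × 1.33333 ≈ 200.00 mg.

200 mg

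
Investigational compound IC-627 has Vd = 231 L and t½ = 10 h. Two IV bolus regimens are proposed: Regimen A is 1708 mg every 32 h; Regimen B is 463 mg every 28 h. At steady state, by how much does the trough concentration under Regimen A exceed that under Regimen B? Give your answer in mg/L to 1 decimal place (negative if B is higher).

Regimen A: f = (1/2)^(32/10) ≈ 0.1088; Cmin,ss = (1708/231)·f/(1−f) ≈ 0.903 mg/L.
Regimen B: f = (1/2)^(28/10) ≈ 0.1436; Cmin,ss = (463/231)·f/(1−f) ≈ 0.336 mg/L.
Difference ≈ 0.903 − 0.336 ≈ 0.567 mg/L.

0.6 mg/L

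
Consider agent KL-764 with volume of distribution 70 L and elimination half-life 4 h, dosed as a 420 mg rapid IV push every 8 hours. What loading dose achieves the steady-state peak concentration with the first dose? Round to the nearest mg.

f = (1/2)^(8/4) ≈ 0.250000; accumulation ratio R = 1/(1−f) ≈ 1.33333.
Loading dose to hit Cmax,ss on first dose: D_load = D_maint·R ≈ 420 × 1.33333 ≈ 560.00 mg.

560 mg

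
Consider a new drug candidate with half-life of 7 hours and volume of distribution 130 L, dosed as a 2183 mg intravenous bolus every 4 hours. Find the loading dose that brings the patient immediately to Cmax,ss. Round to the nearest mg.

6675 mg

f = (1/2)^(4/7) ≈ 0.672950; accumulation ratio R = 1/(1−f) ≈ 3.05764.
Loading dose to hit Cmax,ss on first dose: D_load = D_maint·R ≈ 2183 × 3.05764 ≈ 6674.83 mg.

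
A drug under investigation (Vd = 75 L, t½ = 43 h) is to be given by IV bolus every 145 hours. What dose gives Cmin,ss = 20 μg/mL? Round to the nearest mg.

14031 mg

τ/t½ = 145/43 ≈ 3.3721, so f = (1/2)^(145/43) ≈ 0.096583.
Cmin,ss = (D/Vd)·f/(1−f), so D = Cmin,ss·Vd·(1−f)/f.
D = 20 × 75 × (1−f)/f ≈ 20 × 75 × 9.35379 ≈ 14030.68 mg.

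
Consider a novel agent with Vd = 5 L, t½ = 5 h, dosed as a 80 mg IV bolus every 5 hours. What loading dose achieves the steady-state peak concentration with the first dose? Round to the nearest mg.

160 mg

f = (1/2)^(5/5) ≈ 0.500000; accumulation ratio R = 1/(1−f) ≈ 2.00000.
Loading dose to hit Cmax,ss on first dose: D_load = D_maint·R ≈ 80 × 2.00000 ≈ 160.00 mg.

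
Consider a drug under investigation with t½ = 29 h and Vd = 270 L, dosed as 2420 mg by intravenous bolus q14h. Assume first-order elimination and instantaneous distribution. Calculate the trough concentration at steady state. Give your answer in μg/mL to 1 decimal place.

22.6 μg/mL

k = ln2/t½ = ln2/29 ≈ 0.023902 h⁻¹; fraction remaining f = e^(−kτ) = e^(−0.023902×14) ≈ 0.7156.
Single-dose peak C₀ = D/Vd = 2420/270 ≈ 8.963 μg/mL.
Steady-state trough Cmin,ss = C₀·f/(1−f) ≈ 8.963 × 0.7156/0.2844 ≈ 22.552 μg/mL.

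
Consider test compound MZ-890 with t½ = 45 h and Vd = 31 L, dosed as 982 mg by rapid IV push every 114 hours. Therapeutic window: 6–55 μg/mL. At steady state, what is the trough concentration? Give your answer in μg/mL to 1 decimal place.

6.6 μg/mL

τ/t½ = 114/45 ≈ 2.5333, so fraction remaining f = (1/2)^(114/45) ≈ 0.1727.
Single-dose peak C₀ = D/Vd = 982/31 ≈ 31.677 μg/mL.
Steady-state trough Cmin,ss = C₀·f/(1−f) ≈ 31.677 × 0.1727/0.8273 ≈ 6.613 μg/mL.
Trough 6.6 μg/mL vs MEC 6 μg/mL: adequate.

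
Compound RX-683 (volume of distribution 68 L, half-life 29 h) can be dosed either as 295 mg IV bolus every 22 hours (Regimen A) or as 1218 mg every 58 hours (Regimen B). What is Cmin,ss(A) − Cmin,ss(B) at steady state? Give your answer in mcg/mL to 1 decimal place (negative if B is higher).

0.3 mcg/mL

Regimen A: f = (1/2)^(22/29) ≈ 0.5911; Cmin,ss = (295/68)·f/(1−f) ≈ 6.271 mcg/mL.
Regimen B: f = (1/2)^(58/29) ≈ 0.2500; Cmin,ss = (1218/68)·f/(1−f) ≈ 5.971 mcg/mL.
Difference ≈ 6.271 − 5.971 ≈ 0.300 mcg/mL.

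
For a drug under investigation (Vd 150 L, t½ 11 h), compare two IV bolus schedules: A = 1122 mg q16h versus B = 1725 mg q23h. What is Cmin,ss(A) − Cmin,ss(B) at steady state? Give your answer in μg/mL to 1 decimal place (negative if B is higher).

0.8 μg/mL

Regimen A: f = (1/2)^(16/11) ≈ 0.3649; Cmin,ss = (1122/150)·f/(1−f) ≈ 4.298 μg/mL.
Regimen B: f = (1/2)^(23/11) ≈ 0.2347; Cmin,ss = (1725/150)·f/(1−f) ≈ 3.527 μg/mL.
Difference ≈ 4.298 − 3.527 ≈ 0.771 μg/mL.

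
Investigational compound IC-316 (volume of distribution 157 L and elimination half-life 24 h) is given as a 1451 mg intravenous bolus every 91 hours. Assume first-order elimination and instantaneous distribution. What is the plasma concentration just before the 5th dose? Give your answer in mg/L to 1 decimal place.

0.7 mg/L

f = (1/2)^(τ/t½) = (1/2)^(91/24) ≈ 0.0722.
C₀ = D/Vd = 1451/157 ≈ 9.242 mg/L.
Before the 5th dose, 4 doses have been given. Superposition: Cmin = C₀·(f + f² + … + f^4).
≈ 9.242 × (0.0722 + 0.0052 + 0.0004 + 0.0000) ≈ 9.242 × 0.0778 ≈ 0.719 mg/L.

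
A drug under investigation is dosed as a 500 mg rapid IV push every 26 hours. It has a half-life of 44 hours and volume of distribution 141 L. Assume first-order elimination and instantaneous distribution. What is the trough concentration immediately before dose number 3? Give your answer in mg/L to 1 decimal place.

3.9 mg/L

f = (1/2)^(τ/t½) = (1/2)^(26/44) ≈ 0.6639.
C₀ = D/Vd = 500/141 ≈ 3.546 mg/L.
Before the 3rd dose, 2 doses have been given. Superposition: Cmin = C₀·(f + f²).
≈ 3.546 × (0.6639 + 0.4408) ≈ 3.546 × 1.1047 ≈ 3.917 mg/L.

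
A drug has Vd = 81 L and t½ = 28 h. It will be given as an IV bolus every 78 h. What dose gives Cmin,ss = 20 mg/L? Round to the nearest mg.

τ/t½ = 78/28 ≈ 2.7857, so f = (1/2)^(78/28) ≈ 0.145016.
Cmin,ss = (D/Vd)·f/(1−f), so D = Cmin,ss·Vd·(1−f)/f.
D = 20 × 81 × (1−f)/f ≈ 20 × 81 × 5.89579 ≈ 9551.18 mg.

9551 mg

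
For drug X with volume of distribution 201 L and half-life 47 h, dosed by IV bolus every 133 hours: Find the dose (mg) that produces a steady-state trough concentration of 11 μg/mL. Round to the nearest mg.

13509 mg

τ/t½ = 133/47 ≈ 2.8298, so f = (1/2)^(133/47) ≈ 0.140653.
Cmin,ss = (D/Vd)·f/(1−f), so D = Cmin,ss·Vd·(1−f)/f.
D = 11 × 201 × (1−f)/f ≈ 11 × 201 × 6.10970 ≈ 13508.55 mg.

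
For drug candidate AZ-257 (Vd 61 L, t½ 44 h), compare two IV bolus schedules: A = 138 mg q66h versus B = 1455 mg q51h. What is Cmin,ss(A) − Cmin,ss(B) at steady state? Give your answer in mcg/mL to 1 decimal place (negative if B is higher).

-18.1 mcg/mL

Regimen A: f = (1/2)^(66/44) ≈ 0.3536; Cmin,ss = (138/61)·f/(1−f) ≈ 1.238 mcg/mL.
Regimen B: f = (1/2)^(51/44) ≈ 0.4478; Cmin,ss = (1455/61)·f/(1−f) ≈ 19.343 mcg/mL.
Difference ≈ 1.238 − 19.343 ≈ -18.105 mcg/mL.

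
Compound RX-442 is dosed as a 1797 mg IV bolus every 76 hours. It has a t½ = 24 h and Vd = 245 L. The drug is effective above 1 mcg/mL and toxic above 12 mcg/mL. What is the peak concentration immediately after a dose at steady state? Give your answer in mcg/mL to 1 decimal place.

8.3 mcg/mL

Over one 76-h interval, 76/24 ≈ 3.1667 half-lives elapse, leaving f ≈ 0.1114 of each dose.
Accumulation ratio R = 1/(1 − f) ≈ 1/0.8886 ≈ 1.1254.
Each bolus raises the concentration by D/Vd = 1797/245 ≈ 7.335 mcg/mL.
Cmax,ss = C₀/(1 − f) ≈ 7.335/0.8886 ≈ 8.255 mcg/mL.
Peak 8.3 mcg/mL vs MTC 12 mcg/mL: below toxic threshold.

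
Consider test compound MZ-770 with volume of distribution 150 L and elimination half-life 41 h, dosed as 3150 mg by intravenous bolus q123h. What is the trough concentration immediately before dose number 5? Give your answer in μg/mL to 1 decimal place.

f = (1/2)^(τ/t½) = (1/2)^(123/41) ≈ 0.1250.
C₀ = D/Vd = 3150/150 ≈ 21.000 μg/mL.
Before the 5th dose, 4 doses have been given. Superposition: Cmin = C₀·(f + f² + … + f^4).
≈ 21.000 × (0.1250 + 0.0156 + 0.0020 + 0.0002) ≈ 21.000 × 0.1428 ≈ 2.999 μg/mL.

3.0 μg/mL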